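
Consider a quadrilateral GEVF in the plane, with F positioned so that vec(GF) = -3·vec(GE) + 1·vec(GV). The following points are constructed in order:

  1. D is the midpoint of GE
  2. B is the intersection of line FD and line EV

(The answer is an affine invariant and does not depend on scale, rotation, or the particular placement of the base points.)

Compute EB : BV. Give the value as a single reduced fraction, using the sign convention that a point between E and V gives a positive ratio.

EB:BV = -1/6

Set G = (0, 0), E = (1, 0), V = (0, 1), F = (-3, 1); any affine frame gives the same invariant.
1. D is the midpoint of GE ⇒ D = (1/2, 0)
2. B is the intersection of line FD and line EV ⇒ B = (6/5, -1/5)
B = E + t·(V−E) with t = -1/5, so EB:BV = t:(1−t) = -1/5:6/5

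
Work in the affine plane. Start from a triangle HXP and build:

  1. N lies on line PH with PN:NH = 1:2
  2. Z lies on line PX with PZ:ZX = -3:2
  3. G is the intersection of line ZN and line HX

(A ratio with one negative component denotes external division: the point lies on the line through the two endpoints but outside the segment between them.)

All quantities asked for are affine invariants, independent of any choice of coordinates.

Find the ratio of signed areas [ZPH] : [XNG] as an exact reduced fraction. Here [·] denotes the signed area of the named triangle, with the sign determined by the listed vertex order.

[ZPH]:[XNG] = 18

Work in coordinates with H = (0, 0), X = (1, 0), P = (0, 1).
1. N lies on line PH with PN:NH = 1:2 ⇒ N = (0, 2/3)
2. Z lies on line PX with PZ:ZX = -3:2 ⇒ Z = (3, -2)
3. G is the intersection of line ZN and line HX ⇒ G = (3/4, 0)
2·[ZPH] = 3, 2·[XNG] = 1/6
[ZPH]:[XNG] = 3:1/6 = 18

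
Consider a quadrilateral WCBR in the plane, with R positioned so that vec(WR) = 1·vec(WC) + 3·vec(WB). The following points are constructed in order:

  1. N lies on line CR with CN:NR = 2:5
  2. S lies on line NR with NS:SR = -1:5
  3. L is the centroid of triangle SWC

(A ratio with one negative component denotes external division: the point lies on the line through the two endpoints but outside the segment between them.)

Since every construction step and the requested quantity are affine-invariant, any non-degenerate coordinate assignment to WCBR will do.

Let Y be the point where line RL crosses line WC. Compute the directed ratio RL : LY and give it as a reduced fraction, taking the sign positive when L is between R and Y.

Choose coordinates W = (0, 0), C = (1, 0), B = (0, 1), R = (1, 3).
1. N lies on line CR with CN:NR = 2:5 ⇒ N = (1, 6/7)
2. S lies on line NR with NS:SR = -1:5 ⇒ S = (1, 9/28)
3. L is the centroid of triangle SWC ⇒ L = (2/3, 3/28)
line RL meets WC at Y = (53/81, 0)
L = R + t·(Y−R) with t = 27/28, so RL:LY = 27/28:1/28

RL:LY = 27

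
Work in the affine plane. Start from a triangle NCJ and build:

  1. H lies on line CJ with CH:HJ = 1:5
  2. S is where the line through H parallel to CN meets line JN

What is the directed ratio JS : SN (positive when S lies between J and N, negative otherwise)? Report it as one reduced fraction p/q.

Assign N = (0, 0), C = (1, 0), J = (0, 1) — the answer is frame-independent, so this choice is without loss of generality.
1. H lies on line CJ with CH:HJ = 1:5 ⇒ H = (5/6, 1/6)
2. S is where the line through H parallel to CN meets line JN ⇒ S = (0, 1/6)
S = J + t·(N−J) with t = 5/6, so JS:SN = t:(1−t) = 5/6:1/6

JS:SN = 5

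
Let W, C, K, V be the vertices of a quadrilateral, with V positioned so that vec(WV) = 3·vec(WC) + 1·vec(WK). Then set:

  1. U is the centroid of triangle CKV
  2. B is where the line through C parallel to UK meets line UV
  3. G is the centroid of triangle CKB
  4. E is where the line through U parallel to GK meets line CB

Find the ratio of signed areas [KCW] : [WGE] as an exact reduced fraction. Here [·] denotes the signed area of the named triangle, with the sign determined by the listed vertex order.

[KCW]:[WGE] = 9/7

Work in coordinates with W = (0, 0), C = (1, 0), K = (0, 1), V = (3, 1).
1. U is the centroid of triangle CKV ⇒ U = (4/3, 2/3)
2. B is where the line through C parallel to UK meets line UV ⇒ B = (-1/3, 1/3)
3. G is the centroid of triangle CKB ⇒ G = (2/9, 4/9)
4. E is where the line through U parallel to GK meets line CB ⇒ E = (5/3, -1/6)
2·[KCW] = -1, 2·[WGE] = -7/9
[KCW]:[WGE] = -1:-7/9 = 9/7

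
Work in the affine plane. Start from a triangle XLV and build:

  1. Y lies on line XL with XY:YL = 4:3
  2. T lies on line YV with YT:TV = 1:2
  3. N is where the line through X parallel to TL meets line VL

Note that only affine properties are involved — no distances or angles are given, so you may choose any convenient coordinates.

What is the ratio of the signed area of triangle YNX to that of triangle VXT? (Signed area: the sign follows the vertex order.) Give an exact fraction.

[YNX]:[VXT] = -7/4

Choose coordinates X = (0, 0), L = (1, 0), V = (0, 1).
1. Y lies on line XL with XY:YL = 4:3 ⇒ Y = (4/7, 0)
2. T lies on line YV with YT:TV = 1:2 ⇒ T = (8/21, 1/3)
3. N is where the line through X parallel to TL meets line VL ⇒ N = (13/6, -7/6)
2·[YNX] = -2/3, 2·[VXT] = 8/21
[YNX]:[VXT] = -2/3:8/21 = -7/4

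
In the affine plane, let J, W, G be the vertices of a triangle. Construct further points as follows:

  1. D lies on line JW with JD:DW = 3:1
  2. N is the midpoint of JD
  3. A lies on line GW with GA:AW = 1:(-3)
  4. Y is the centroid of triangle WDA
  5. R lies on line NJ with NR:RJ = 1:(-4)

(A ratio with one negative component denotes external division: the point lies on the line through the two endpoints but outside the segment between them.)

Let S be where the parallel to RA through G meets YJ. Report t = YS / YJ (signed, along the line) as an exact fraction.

t = 1/9

Set J = (0, 0), W = (1, 0), G = (0, 1); any affine frame gives the same invariant.
1. D lies on line JW with JD:DW = 3:1 ⇒ D = (3/4, 0)
2. N is the midpoint of JD ⇒ N = (3/8, 0)
3. A lies on line GW with GA:AW = 1:(-3) ⇒ A = (-1/2, 3/2)
4. Y is the centroid of triangle WDA ⇒ Y = (5/12, 1/2)
5. R lies on line NJ with NR:RJ = 1:(-4) ⇒ R = (1/2, 0)
through G parallel to RA: direction (-1, 3/2); meets YJ at S = (10/27, 4/9)
S = Y + t·(J−Y) with t = 1/9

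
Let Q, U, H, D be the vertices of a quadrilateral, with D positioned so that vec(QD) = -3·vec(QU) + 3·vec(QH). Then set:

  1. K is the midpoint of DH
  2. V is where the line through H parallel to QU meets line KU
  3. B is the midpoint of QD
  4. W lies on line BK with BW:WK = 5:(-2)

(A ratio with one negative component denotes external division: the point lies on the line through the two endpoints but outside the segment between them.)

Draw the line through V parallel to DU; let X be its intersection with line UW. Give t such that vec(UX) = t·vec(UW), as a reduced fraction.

t = 3/22

Assign Q = (0, 0), U = (1, 0), H = (0, 1), D = (-3, 3) — the answer is frame-independent, so this choice is without loss of generality.
1. K is the midpoint of DH ⇒ K = (-3/2, 2)
2. V is where the line through H parallel to QU meets line KU ⇒ V = (-1/4, 1)
3. B is the midpoint of QD ⇒ B = (-3/2, 3/2)
4. W lies on line BK with BW:WK = 5:(-2) ⇒ W = (-3/2, 7/3)
through V parallel to DU: direction (4, -3); meets UW at X = (29/44, 7/22)
X = U + t·(W−U) with t = 3/22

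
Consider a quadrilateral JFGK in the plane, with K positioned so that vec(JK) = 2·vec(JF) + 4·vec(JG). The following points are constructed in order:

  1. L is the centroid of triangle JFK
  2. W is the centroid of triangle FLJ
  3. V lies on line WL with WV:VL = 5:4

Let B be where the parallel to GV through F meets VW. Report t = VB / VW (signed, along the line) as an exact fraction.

Work in coordinates with J = (0, 0), F = (1, 0), G = (0, 1), K = (2, 4).
1. L is the centroid of triangle JFK ⇒ L = (1, 4/3)
2. W is the centroid of triangle FLJ ⇒ W = (2/3, 4/9)
3. V lies on line WL with WV:VL = 5:4 ⇒ V = (23/27, 76/81)
through F parallel to GV: direction (23/27, -5/81); meets VW at B = (97/189, 20/567)
B = V + t·(W−V) with t = 64/35

t = 64/35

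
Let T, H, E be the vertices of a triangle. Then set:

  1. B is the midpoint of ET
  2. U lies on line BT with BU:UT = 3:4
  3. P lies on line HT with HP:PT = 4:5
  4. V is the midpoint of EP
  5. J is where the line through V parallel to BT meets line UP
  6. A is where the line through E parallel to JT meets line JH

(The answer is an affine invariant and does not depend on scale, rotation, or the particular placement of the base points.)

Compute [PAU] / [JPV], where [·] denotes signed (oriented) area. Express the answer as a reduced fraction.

[PAU]:[JPV] = -112/45

Work in coordinates with T = (0, 0), H = (1, 0), E = (0, 1).
1. B is the midpoint of ET ⇒ B = (0, 1/2)
2. U lies on line BT with BU:UT = 3:4 ⇒ U = (0, 2/7)
3. P lies on line HT with HP:PT = 4:5 ⇒ P = (5/9, 0)
4. V is the midpoint of EP ⇒ V = (5/18, 1/2)
5. J is where the line through V parallel to BT meets line UP ⇒ J = (5/18, 1/7)
6. A is where the line through E parallel to JT meets line JH ⇒ A = (-365/324, 53/126)
2·[PAU] = -20/81, 2·[JPV] = 25/252
[PAU]:[JPV] = -20/81:25/252 = -112/45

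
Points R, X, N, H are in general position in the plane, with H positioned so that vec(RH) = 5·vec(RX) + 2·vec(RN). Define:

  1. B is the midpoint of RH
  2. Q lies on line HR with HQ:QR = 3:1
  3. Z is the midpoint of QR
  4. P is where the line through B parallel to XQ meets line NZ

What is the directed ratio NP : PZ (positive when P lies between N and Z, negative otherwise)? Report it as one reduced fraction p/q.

NP:PZ = -5/3

Assign R = (0, 0), X = (1, 0), N = (0, 1), H = (5, 2) — the answer is frame-independent, so this choice is without loss of generality.
1. B is the midpoint of RH ⇒ B = (5/2, 1)
2. Q lies on line HR with HQ:QR = 3:1 ⇒ Q = (5/4, 1/2)
3. Z is the midpoint of QR ⇒ Z = (5/8, 1/4)
4. P is where the line through B parallel to XQ meets line NZ ⇒ P = (25/16, -7/8)
P = N + t·(Z−N) with t = 5/2, so NP:PZ = t:(1−t) = 5/2:-3/2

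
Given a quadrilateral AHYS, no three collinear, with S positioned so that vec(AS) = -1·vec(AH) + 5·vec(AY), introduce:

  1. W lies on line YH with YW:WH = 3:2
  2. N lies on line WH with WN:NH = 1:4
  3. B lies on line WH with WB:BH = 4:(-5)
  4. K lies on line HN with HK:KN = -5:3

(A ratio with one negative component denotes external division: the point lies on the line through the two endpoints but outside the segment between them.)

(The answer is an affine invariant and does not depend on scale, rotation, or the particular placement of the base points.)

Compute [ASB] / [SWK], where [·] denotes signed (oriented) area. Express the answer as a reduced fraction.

[ASB]:[SWK] = -5/2

Choose coordinates A = (0, 0), H = (1, 0), Y = (0, 1), S = (-1, 5).
1. W lies on line YH with YW:WH = 3:2 ⇒ W = (3/5, 2/5)
2. N lies on line WH with WN:NH = 1:4 ⇒ N = (17/25, 8/25)
3. B lies on line WH with WB:BH = 4:(-5) ⇒ B = (-1, 2)
4. K lies on line HN with HK:KN = -5:3 ⇒ K = (1/5, 4/5)
2·[ASB] = 3, 2·[SWK] = -6/5
[ASB]:[SWK] = 3:-6/5 = -5/2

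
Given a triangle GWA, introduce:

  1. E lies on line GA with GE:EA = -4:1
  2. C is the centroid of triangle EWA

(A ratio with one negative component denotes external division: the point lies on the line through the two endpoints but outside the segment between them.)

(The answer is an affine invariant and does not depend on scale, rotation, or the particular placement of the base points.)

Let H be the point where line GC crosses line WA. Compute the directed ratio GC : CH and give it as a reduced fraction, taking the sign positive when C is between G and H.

Work in coordinates with G = (0, 0), W = (1, 0), A = (0, 1).
1. E lies on line GA with GE:EA = -4:1 ⇒ E = (0, 4/3)
2. C is the centroid of triangle EWA ⇒ C = (1/3, 7/9)
line GC meets WA at H = (3/10, 7/10)
C = G + t·(H−G) with t = 10/9, so GC:CH = 10/9:-1/9

GC:CH = -10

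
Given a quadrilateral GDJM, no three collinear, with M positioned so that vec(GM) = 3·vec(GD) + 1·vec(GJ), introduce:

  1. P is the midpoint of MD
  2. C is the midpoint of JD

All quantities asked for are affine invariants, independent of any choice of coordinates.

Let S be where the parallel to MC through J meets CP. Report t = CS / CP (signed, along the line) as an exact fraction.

t = -2

Work in coordinates with G = (0, 0), D = (1, 0), J = (0, 1), M = (3, 1).
1. P is the midpoint of MD ⇒ P = (2, 1/2)
2. C is the midpoint of JD ⇒ C = (1/2, 1/2)
through J parallel to MC: direction (-5/2, -1/2); meets CP at S = (-5/2, 1/2)
S = C + t·(P−C) with t = -2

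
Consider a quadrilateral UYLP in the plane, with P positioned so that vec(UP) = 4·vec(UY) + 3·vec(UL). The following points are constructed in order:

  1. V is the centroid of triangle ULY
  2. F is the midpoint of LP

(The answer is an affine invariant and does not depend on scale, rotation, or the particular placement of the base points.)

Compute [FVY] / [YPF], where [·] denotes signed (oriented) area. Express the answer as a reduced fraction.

[FVY]:[YPF] = 5/9

Assign U = (0, 0), Y = (1, 0), L = (0, 1), P = (4, 3) — the answer is frame-independent, so this choice is without loss of generality.
1. V is the centroid of triangle ULY ⇒ V = (1/3, 1/3)
2. F is the midpoint of LP ⇒ F = (2, 2)
2·[FVY] = 5/3, 2·[YPF] = 3
[FVY]:[YPF] = 5/3:3 = 5/9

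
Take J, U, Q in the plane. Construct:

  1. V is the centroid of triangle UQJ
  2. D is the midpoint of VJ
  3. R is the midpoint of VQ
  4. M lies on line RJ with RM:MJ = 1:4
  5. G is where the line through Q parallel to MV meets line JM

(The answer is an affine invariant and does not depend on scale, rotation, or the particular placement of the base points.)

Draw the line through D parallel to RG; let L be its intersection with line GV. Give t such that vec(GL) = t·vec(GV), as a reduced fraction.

t = 1/2

Work in coordinates with J = (0, 0), U = (1, 0), Q = (0, 1).
1. V is the centroid of triangle UQJ ⇒ V = (1/3, 1/3)
2. D is the midpoint of VJ ⇒ D = (1/6, 1/6)
3. R is the midpoint of VQ ⇒ R = (1/6, 2/3)
4. M lies on line RJ with RM:MJ = 1:4 ⇒ M = (2/15, 8/15)
5. G is where the line through Q parallel to MV meets line JM ⇒ G = (1/5, 4/5)
through D parallel to RG: direction (1/30, 2/15); meets GV at L = (4/15, 17/30)
L = G + t·(V−G) with t = 1/2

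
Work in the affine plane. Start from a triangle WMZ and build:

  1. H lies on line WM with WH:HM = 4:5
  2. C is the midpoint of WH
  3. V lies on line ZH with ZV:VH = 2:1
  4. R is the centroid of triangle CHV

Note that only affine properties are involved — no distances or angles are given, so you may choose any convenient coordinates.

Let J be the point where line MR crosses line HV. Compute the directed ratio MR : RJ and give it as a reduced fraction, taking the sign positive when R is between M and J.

Work in coordinates with W = (0, 0), M = (1, 0), Z = (0, 1).
1. H lies on line WM with WH:HM = 4:5 ⇒ H = (4/9, 0)
2. C is the midpoint of WH ⇒ C = (2/9, 0)
3. V lies on line ZH with ZV:VH = 2:1 ⇒ V = (8/27, 1/3)
4. R is the centroid of triangle CHV ⇒ R = (26/81, 1/9)
line MR meets HV at J = (184/459, 5/51)
R = M + t·(J−M) with t = 17/15, so MR:RJ = 17/15:-2/15

MR:RJ = -17/2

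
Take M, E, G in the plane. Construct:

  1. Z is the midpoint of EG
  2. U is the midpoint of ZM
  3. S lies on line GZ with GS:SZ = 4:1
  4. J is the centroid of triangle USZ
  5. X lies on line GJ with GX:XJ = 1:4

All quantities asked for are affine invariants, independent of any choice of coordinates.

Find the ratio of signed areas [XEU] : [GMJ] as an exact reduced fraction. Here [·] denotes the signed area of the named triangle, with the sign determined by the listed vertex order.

Set M = (0, 0), E = (1, 0), G = (0, 1); any affine frame gives the same invariant.
1. Z is the midpoint of EG ⇒ Z = (1/2, 1/2)
2. U is the midpoint of ZM ⇒ U = (1/4, 1/4)
3. S lies on line GZ with GS:SZ = 4:1 ⇒ S = (2/5, 3/5)
4. J is the centroid of triangle USZ ⇒ J = (23/60, 9/20)
5. X lies on line GJ with GX:XJ = 1:4 ⇒ X = (23/300, 89/100)
2·[XEU] = -131/300, 2·[GMJ] = 23/60
[XEU]:[GMJ] = -131/300:23/60 = -131/115

[XEU]:[GMJ] = -131/115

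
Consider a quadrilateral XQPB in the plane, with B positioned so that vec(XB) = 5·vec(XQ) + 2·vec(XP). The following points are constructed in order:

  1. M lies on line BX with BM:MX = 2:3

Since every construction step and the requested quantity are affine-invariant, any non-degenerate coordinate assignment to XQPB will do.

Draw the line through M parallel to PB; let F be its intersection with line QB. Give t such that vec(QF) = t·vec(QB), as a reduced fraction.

t = 2/3

Assign X = (0, 0), Q = (1, 0), P = (0, 1), B = (5, 2) — the answer is frame-independent, so this choice is without loss of generality.
1. M lies on line BX with BM:MX = 2:3 ⇒ M = (3, 6/5)
through M parallel to PB: direction (5, 1); meets QB at F = (11/3, 4/3)
F = Q + t·(B−Q) with t = 2/3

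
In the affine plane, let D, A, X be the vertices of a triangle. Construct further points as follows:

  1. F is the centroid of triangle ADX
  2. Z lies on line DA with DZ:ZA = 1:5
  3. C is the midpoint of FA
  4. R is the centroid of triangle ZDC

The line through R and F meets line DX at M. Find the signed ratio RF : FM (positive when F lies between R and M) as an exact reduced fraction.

RF:FM = -1/6

Assign D = (0, 0), A = (1, 0), X = (0, 1) — the answer is frame-independent, so this choice is without loss of generality.
1. F is the centroid of triangle ADX ⇒ F = (1/3, 1/3)
2. Z lies on line DA with DZ:ZA = 1:5 ⇒ Z = (1/6, 0)
3. C is the midpoint of FA ⇒ C = (2/3, 1/6)
4. R is the centroid of triangle ZDC ⇒ R = (5/18, 1/18)
line RF meets DX at M = (0, -4/3)
F = R + t·(M−R) with t = -1/5, so RF:FM = -1/5:6/5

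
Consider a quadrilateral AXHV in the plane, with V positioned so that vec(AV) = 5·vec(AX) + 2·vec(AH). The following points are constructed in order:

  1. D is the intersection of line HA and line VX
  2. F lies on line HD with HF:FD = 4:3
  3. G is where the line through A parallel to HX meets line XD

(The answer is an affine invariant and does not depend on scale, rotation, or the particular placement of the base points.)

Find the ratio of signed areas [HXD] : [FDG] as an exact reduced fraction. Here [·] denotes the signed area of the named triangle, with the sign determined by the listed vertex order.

Work in coordinates with A = (0, 0), X = (1, 0), H = (0, 1), V = (5, 2).
1. D is the intersection of line HA and line VX ⇒ D = (0, -1/2)
2. F lies on line HD with HF:FD = 4:3 ⇒ F = (0, 1/7)
3. G is where the line through A parallel to HX meets line XD ⇒ G = (1/3, -1/3)
2·[HXD] = -3/2, 2·[FDG] = 3/14
[HXD]:[FDG] = -3/2:3/14 = -7

[HXD]:[FDG] = -7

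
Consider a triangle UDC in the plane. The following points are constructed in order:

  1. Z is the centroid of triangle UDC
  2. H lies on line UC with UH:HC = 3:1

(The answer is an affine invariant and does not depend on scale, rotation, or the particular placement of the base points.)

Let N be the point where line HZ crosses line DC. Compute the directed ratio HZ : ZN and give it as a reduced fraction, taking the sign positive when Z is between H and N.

Work in coordinates with U = (0, 0), D = (1, 0), C = (0, 1).
1. Z is the centroid of triangle UDC ⇒ Z = (1/3, 1/3)
2. H lies on line UC with UH:HC = 3:1 ⇒ H = (0, 3/4)
line HZ meets DC at N = (-1, 2)
Z = H + t·(N−H) with t = -1/3, so HZ:ZN = -1/3:4/3

HZ:ZN = -1/4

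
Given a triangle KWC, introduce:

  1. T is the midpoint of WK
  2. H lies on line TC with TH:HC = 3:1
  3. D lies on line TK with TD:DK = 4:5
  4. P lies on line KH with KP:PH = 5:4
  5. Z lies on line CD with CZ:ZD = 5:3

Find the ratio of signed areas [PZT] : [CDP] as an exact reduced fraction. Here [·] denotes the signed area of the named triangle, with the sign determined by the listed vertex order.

[PZT]:[CDP] = 11/40

Choose coordinates K = (0, 0), W = (1, 0), C = (0, 1).
1. T is the midpoint of WK ⇒ T = (1/2, 0)
2. H lies on line TC with TH:HC = 3:1 ⇒ H = (1/8, 3/4)
3. D lies on line TK with TD:DK = 4:5 ⇒ D = (5/18, 0)
4. P lies on line KH with KP:PH = 5:4 ⇒ P = (5/72, 5/12)
5. Z lies on line CD with CZ:ZD = 5:3 ⇒ Z = (25/144, 3/8)
2·[PZT] = -11/432, 2·[CDP] = -5/54
[PZT]:[CDP] = -11/432:-5/54 = 11/40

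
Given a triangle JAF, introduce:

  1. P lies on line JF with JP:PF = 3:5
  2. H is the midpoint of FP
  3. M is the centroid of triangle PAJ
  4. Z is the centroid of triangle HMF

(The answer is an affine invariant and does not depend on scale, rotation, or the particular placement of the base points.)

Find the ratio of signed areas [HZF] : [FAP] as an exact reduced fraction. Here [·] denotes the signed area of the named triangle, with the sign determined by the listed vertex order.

Choose coordinates J = (0, 0), A = (1, 0), F = (0, 1).
1. P lies on line JF with JP:PF = 3:5 ⇒ P = (0, 3/8)
2. H is the midpoint of FP ⇒ H = (0, 11/16)
3. M is the centroid of triangle PAJ ⇒ M = (1/3, 1/8)
4. Z is the centroid of triangle HMF ⇒ Z = (1/9, 29/48)
2·[HZF] = 5/144, 2·[FAP] = -5/8
[HZF]:[FAP] = 5/144:-5/8 = -1/18

[HZF]:[FAP] = -1/18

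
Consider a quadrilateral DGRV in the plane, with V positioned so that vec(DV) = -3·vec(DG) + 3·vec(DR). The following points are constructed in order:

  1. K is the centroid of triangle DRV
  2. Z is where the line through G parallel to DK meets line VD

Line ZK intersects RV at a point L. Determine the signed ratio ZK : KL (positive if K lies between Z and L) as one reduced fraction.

ZK:KL = 6

Set D = (0, 0), G = (1, 0), R = (0, 1), V = (-3, 3); any affine frame gives the same invariant.
1. K is the centroid of triangle DRV ⇒ K = (-1, 4/3)
2. Z is where the line through G parallel to DK meets line VD ⇒ Z = (4, -4)
line ZK meets RV at L = (-11/6, 20/9)
K = Z + t·(L−Z) with t = 6/7, so ZK:KL = 6/7:1/7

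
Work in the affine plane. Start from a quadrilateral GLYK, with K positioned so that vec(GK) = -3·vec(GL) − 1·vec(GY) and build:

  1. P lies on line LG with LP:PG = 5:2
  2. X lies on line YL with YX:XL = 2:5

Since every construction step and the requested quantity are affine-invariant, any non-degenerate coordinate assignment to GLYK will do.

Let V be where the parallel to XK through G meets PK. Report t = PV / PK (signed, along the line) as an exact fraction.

t = 24/115

Choose coordinates G = (0, 0), L = (1, 0), Y = (0, 1), K = (-3, -1).
1. P lies on line LG with LP:PG = 5:2 ⇒ P = (2/7, 0)
2. X lies on line YL with YX:XL = 2:5 ⇒ X = (2/7, 5/7)
through G parallel to XK: direction (-23/7, -12/7); meets PK at V = (-2/5, -24/115)
V = P + t·(K−P) with t = 24/115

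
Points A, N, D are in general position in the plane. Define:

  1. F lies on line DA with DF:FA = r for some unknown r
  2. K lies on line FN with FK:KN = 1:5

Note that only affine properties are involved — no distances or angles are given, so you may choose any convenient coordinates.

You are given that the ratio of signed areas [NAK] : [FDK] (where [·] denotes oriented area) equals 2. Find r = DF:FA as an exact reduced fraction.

Set A = (0, 0), N = (1, 0), D = (0, 1); any affine frame gives the same invariant.
1. With DF:FA = r, write λ = r/(r+1) so F = D + λ·(A−D); F is affine-linear in λ
2. K lies on line FN with FK:KN = 1:5 ⇒ K is an affine combination of earlier points and hence also affine-linear in λ
Every point depending on F is an affine combination of F and λ-independent points, so each such coordinate is linear in λ; the λ² term in each signed area is a multiple of (A−D)×(A−D) = 0, so 2·[NAK] and 2·[FDK] are each linear in λ. Evaluating at λ=0 and λ=1:
  2·[NAK] = 5/6·λ − 5/6,   2·[FDK] = -1/6·λ
So [NAK]:[FDK] = (5/6·λ − 5/6) / (-1/6·λ). Setting this equal to 2:
  5/6·λ − 5/6 = 2·(-1/6·λ)  ⇒  λ = 5/7
Then r = λ/(1−λ) = (5/7)/(2/7) = 5/2. Check: with r = 5/2, F = (0, 2/7) and [NAK]:[FDK] = 2 as required.

r = 5/2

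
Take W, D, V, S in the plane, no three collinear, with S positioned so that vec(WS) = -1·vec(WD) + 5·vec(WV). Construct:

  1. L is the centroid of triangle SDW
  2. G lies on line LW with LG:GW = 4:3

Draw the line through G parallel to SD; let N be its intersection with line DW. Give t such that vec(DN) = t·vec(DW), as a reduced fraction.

t = 5/7

Set W = (0, 0), D = (1, 0), V = (0, 1), S = (-1, 5); any affine frame gives the same invariant.
1. L is the centroid of triangle SDW ⇒ L = (0, 5/3)
2. G lies on line LW with LG:GW = 4:3 ⇒ G = (0, 5/7)
through G parallel to SD: direction (2, -5); meets DW at N = (2/7, 0)
N = D + t·(W−D) with t = 5/7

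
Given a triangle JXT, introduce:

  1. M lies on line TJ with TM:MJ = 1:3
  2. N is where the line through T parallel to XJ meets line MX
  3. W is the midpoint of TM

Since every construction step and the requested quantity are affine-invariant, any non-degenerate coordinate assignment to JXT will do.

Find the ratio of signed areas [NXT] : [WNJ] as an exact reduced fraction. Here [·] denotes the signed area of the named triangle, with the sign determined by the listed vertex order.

[NXT]:[WNJ] = 8/7

Set J = (0, 0), X = (1, 0), T = (0, 1); any affine frame gives the same invariant.
1. M lies on line TJ with TM:MJ = 1:3 ⇒ M = (0, 3/4)
2. N is where the line through T parallel to XJ meets line MX ⇒ N = (-1/3, 1)
3. W is the midpoint of TM ⇒ W = (0, 7/8)
2·[NXT] = 1/3, 2·[WNJ] = 7/24
[NXT]:[WNJ] = 1/3:7/24 = 8/7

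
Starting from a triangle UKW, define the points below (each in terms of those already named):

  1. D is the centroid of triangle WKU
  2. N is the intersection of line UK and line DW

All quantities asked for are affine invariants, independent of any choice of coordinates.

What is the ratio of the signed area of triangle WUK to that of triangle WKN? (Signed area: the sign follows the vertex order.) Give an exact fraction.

[WUK]:[WKN] = -2

Work in coordinates with U = (0, 0), K = (1, 0), W = (0, 1).
1. D is the centroid of triangle WKU ⇒ D = (1/3, 1/3)
2. N is the intersection of line UK and line DW ⇒ N = (1/2, 0)
2·[WUK] = 1, 2·[WKN] = -1/2
[WUK]:[WKN] = 1:-1/2 = -2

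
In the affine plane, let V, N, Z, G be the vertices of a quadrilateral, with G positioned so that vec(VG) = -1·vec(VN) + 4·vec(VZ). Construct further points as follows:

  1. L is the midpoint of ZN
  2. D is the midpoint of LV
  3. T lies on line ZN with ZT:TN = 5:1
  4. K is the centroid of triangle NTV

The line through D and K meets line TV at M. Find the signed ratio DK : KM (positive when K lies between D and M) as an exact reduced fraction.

Work in coordinates with V = (0, 0), N = (1, 0), Z = (0, 1), G = (-1, 4).
1. L is the midpoint of ZN ⇒ L = (1/2, 1/2)
2. D is the midpoint of LV ⇒ D = (1/4, 1/4)
3. T lies on line ZN with ZT:TN = 5:1 ⇒ T = (5/6, 1/6)
4. K is the centroid of triangle NTV ⇒ K = (11/18, 1/18)
line DK meets TV at M = (25/48, 5/48)
K = D + t·(M−D) with t = 4/3, so DK:KM = 4/3:-1/3

DK:KM = -4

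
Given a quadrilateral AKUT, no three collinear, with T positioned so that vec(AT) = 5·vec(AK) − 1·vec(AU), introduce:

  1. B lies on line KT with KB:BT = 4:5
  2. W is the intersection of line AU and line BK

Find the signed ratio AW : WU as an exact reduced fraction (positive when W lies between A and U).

Assign A = (0, 0), K = (1, 0), U = (0, 1), T = (5, -1) — the answer is frame-independent, so this choice is without loss of generality.
1. B lies on line KT with KB:BT = 4:5 ⇒ B = (25/9, -4/9)
2. W is the intersection of line AU and line BK ⇒ W = (0, 1/4)
W = A + t·(U−A) with t = 1/4, so AW:WU = t:(1−t) = 1/4:3/4

AW:WU = 1/3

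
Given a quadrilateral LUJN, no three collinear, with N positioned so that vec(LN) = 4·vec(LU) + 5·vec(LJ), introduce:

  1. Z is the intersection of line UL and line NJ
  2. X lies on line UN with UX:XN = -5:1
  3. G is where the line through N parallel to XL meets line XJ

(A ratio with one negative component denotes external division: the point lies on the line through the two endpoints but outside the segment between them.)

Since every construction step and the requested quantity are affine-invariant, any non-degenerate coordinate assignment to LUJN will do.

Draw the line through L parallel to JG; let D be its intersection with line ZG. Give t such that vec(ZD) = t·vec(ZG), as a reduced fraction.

t = 21/2

Work in coordinates with L = (0, 0), U = (1, 0), J = (0, 1), N = (4, 5).
1. Z is the intersection of line UL and line NJ ⇒ Z = (-1, 0)
2. X lies on line UN with UX:XN = -5:1 ⇒ X = (19/4, 25/4)
3. G is where the line through N parallel to XL meets line XJ ⇒ G = (6, 145/19)
through L parallel to JG: direction (6, 126/19); meets ZG at D = (145/2, 3045/38)
D = Z + t·(G−Z) with t = 21/2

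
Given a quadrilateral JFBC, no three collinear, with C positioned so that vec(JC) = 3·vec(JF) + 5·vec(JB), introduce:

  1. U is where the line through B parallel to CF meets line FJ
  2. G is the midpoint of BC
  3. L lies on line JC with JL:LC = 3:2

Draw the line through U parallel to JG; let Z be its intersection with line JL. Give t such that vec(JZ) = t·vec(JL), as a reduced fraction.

Set J = (0, 0), F = (1, 0), B = (0, 1), C = (3, 5); any affine frame gives the same invariant.
1. U is where the line through B parallel to CF meets line FJ ⇒ U = (-2/5, 0)
2. G is the midpoint of BC ⇒ G = (3/2, 3)
3. L lies on line JC with JL:LC = 3:2 ⇒ L = (9/5, 3)
through U parallel to JG: direction (3/2, 3); meets JL at Z = (-12/5, -4)
Z = J + t·(L−J) with t = -4/3

t = -4/3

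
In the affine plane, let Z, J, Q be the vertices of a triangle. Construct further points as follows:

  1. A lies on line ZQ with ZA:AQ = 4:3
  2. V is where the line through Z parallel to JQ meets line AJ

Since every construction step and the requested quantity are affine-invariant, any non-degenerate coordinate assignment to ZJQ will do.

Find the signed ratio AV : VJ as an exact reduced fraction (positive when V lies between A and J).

AV:VJ = -4/7

Set Z = (0, 0), J = (1, 0), Q = (0, 1); any affine frame gives the same invariant.
1. A lies on line ZQ with ZA:AQ = 4:3 ⇒ A = (0, 4/7)
2. V is where the line through Z parallel to JQ meets line AJ ⇒ V = (-4/3, 4/3)
V = A + t·(J−A) with t = -4/3, so AV:VJ = t:(1−t) = -4/3:7/3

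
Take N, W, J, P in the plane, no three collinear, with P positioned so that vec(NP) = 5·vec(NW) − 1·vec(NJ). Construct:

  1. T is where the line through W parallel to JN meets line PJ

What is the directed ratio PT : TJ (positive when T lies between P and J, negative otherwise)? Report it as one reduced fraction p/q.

Work in coordinates with N = (0, 0), W = (1, 0), J = (0, 1), P = (5, -1).
1. T is where the line through W parallel to JN meets line PJ ⇒ T = (1, 3/5)
T = P + t·(J−P) with t = 4/5, so PT:TJ = t:(1−t) = 4/5:1/5

PT:TJ = 4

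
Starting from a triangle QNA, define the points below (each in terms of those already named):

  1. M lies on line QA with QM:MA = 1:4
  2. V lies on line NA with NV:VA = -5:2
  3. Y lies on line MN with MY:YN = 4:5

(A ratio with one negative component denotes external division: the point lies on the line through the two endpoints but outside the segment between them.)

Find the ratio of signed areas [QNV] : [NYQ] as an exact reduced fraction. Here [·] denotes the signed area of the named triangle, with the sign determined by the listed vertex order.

Assign Q = (0, 0), N = (1, 0), A = (0, 1) — the answer is frame-independent, so this choice is without loss of generality.
1. M lies on line QA with QM:MA = 1:4 ⇒ M = (0, 1/5)
2. V lies on line NA with NV:VA = -5:2 ⇒ V = (-2/3, 5/3)
3. Y lies on line MN with MY:YN = 4:5 ⇒ Y = (4/9, 1/9)
2·[QNV] = 5/3, 2·[NYQ] = 1/9
[QNV]:[NYQ] = 5/3:1/9 = 15

[QNV]:[NYQ] = 15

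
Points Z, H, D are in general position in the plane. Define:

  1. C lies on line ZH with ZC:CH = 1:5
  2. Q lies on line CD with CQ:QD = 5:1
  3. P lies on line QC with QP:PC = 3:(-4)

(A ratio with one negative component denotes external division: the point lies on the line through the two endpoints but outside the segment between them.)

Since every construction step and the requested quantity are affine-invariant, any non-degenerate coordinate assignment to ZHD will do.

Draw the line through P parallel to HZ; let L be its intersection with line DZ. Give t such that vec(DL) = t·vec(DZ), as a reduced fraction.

t = -7/3

Choose coordinates Z = (0, 0), H = (1, 0), D = (0, 1).
1. C lies on line ZH with ZC:CH = 1:5 ⇒ C = (1/6, 0)
2. Q lies on line CD with CQ:QD = 5:1 ⇒ Q = (1/36, 5/6)
3. P lies on line QC with QP:PC = 3:(-4) ⇒ P = (-7/18, 10/3)
through P parallel to HZ: direction (-1, 0); meets DZ at L = (0, 10/3)
L = D + t·(Z−D) with t = -7/3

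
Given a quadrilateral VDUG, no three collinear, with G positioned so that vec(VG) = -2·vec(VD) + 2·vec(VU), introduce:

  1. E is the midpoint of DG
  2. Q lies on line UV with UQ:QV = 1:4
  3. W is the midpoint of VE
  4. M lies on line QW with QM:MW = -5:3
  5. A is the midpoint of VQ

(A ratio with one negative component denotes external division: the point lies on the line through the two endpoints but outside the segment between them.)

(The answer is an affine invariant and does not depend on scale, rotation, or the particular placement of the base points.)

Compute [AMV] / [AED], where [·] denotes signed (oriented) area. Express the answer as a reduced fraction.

[AMV]:[AED] = -5/8

Choose coordinates V = (0, 0), D = (1, 0), U = (0, 1), G = (-2, 2).
1. E is the midpoint of DG ⇒ E = (-1/2, 1)
2. Q lies on line UV with UQ:QV = 1:4 ⇒ Q = (0, 4/5)
3. W is the midpoint of VE ⇒ W = (-1/4, 1/2)
4. M lies on line QW with QM:MW = -5:3 ⇒ M = (-5/8, 1/20)
5. A is the midpoint of VQ ⇒ A = (0, 2/5)
2·[AMV] = 1/4, 2·[AED] = -2/5
[AMV]:[AED] = 1/4:-2/5 = -5/8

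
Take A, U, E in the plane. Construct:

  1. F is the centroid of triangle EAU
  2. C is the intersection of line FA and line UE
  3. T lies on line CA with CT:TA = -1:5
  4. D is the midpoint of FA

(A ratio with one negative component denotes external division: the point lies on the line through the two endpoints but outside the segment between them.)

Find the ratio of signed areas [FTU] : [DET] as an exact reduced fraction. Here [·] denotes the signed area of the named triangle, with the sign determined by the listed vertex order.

Choose coordinates A = (0, 0), U = (1, 0), E = (0, 1).
1. F is the centroid of triangle EAU ⇒ F = (1/3, 1/3)
2. C is the intersection of line FA and line UE ⇒ C = (1/2, 1/2)
3. T lies on line CA with CT:TA = -1:5 ⇒ T = (5/8, 5/8)
4. D is the midpoint of FA ⇒ D = (1/6, 1/6)
2·[FTU] = -7/24, 2·[DET] = -11/24
[FTU]:[DET] = -7/24:-11/24 = 7/11

[FTU]:[DET] = 7/11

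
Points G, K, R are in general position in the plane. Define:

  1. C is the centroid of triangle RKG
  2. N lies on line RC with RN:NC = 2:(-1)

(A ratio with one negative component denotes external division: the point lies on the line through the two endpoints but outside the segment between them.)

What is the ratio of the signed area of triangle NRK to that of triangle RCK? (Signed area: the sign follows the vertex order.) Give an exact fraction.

[NRK]:[RCK] = -2

Set G = (0, 0), K = (1, 0), R = (0, 1); any affine frame gives the same invariant.
1. C is the centroid of triangle RKG ⇒ C = (1/3, 1/3)
2. N lies on line RC with RN:NC = 2:(-1) ⇒ N = (2/3, -1/3)
2·[NRK] = -2/3, 2·[RCK] = 1/3
[NRK]:[RCK] = -2/3:1/3 = -2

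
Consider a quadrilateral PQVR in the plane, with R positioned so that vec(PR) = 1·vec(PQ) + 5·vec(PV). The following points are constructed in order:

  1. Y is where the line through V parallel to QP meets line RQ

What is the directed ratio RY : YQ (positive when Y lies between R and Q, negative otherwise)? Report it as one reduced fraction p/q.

Set P = (0, 0), Q = (1, 0), V = (0, 1), R = (1, 5); any affine frame gives the same invariant.
1. Y is where the line through V parallel to QP meets line RQ ⇒ Y = (1, 1)
Y = R + t·(Q−R) with t = 4/5, so RY:YQ = t:(1−t) = 4/5:1/5

RY:YQ = 4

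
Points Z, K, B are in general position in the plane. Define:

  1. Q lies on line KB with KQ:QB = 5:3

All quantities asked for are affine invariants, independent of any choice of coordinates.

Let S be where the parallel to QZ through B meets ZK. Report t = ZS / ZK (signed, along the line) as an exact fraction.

Work in coordinates with Z = (0, 0), K = (1, 0), B = (0, 1).
1. Q lies on line KB with KQ:QB = 5:3 ⇒ Q = (3/8, 5/8)
through B parallel to QZ: direction (-3/8, -5/8); meets ZK at S = (-3/5, 0)
S = Z + t·(K−Z) with t = -3/5

t = -3/5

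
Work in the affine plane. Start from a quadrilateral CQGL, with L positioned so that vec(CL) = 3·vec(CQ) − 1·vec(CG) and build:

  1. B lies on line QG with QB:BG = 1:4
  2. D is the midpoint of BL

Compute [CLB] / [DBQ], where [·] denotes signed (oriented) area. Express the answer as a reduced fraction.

Set C = (0, 0), Q = (1, 0), G = (0, 1), L = (3, -1); any affine frame gives the same invariant.
1. B lies on line QG with QB:BG = 1:4 ⇒ B = (4/5, 1/5)
2. D is the midpoint of BL ⇒ D = (19/10, -2/5)
2·[CLB] = 7/5, 2·[DBQ] = 1/10
[CLB]:[DBQ] = 7/5:1/10 = 14

[CLB]:[DBQ] = 14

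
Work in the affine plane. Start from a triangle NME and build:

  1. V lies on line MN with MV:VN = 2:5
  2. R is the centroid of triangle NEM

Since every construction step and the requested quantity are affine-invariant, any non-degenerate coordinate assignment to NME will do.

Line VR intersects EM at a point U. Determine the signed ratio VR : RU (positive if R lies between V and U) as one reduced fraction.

Work in coordinates with N = (0, 0), M = (1, 0), E = (0, 1).
1. V lies on line MN with MV:VN = 2:5 ⇒ V = (5/7, 0)
2. R is the centroid of triangle NEM ⇒ R = (1/3, 1/3)
line VR meets EM at U = (3, -2)
R = V + t·(U−V) with t = -1/6, so VR:RU = -1/6:7/6

VR:RU = -1/7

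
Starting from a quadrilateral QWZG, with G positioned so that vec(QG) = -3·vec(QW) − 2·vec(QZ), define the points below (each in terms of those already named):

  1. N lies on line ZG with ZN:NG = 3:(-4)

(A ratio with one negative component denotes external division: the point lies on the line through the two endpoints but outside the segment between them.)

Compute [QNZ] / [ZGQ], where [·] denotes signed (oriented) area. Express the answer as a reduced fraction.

Set Q = (0, 0), W = (1, 0), Z = (0, 1), G = (-3, -2); any affine frame gives the same invariant.
1. N lies on line ZG with ZN:NG = 3:(-4) ⇒ N = (9, 10)
2·[QNZ] = 9, 2·[ZGQ] = 3
[QNZ]:[ZGQ] = 9:3 = 3

[QNZ]:[ZGQ] = 3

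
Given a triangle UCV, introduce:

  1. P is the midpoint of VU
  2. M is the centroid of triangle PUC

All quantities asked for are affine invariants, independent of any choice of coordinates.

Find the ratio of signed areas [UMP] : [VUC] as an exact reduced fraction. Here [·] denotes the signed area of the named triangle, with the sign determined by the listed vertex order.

Set U = (0, 0), C = (1, 0), V = (0, 1); any affine frame gives the same invariant.
1. P is the midpoint of VU ⇒ P = (0, 1/2)
2. M is the centroid of triangle PUC ⇒ M = (1/3, 1/6)
2·[UMP] = 1/6, 2·[VUC] = 1
[UMP]:[VUC] = 1/6:1 = 1/6

[UMP]:[VUC] = 1/6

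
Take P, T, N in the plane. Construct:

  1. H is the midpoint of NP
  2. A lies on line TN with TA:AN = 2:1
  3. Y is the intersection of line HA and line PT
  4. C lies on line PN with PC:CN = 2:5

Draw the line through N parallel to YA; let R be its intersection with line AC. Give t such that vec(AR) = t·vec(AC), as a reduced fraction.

t = -7/3

Set P = (0, 0), T = (1, 0), N = (0, 1); any affine frame gives the same invariant.
1. H is the midpoint of NP ⇒ H = (0, 1/2)
2. A lies on line TN with TA:AN = 2:1 ⇒ A = (1/3, 2/3)
3. Y is the intersection of line HA and line PT ⇒ Y = (-1, 0)
4. C lies on line PN with PC:CN = 2:5 ⇒ C = (0, 2/7)
through N parallel to YA: direction (4/3, 2/3); meets AC at R = (10/9, 14/9)
R = A + t·(C−A) with t = -7/3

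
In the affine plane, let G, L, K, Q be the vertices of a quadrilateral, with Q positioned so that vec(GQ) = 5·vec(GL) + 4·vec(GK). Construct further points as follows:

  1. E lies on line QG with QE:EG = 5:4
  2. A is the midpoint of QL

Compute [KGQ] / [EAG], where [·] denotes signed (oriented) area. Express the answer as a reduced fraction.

[KGQ]:[EAG] = -45/8

Work in coordinates with G = (0, 0), L = (1, 0), K = (0, 1), Q = (5, 4).
1. E lies on line QG with QE:EG = 5:4 ⇒ E = (20/9, 16/9)
2. A is the midpoint of QL ⇒ A = (3, 2)
2·[KGQ] = 5, 2·[EAG] = -8/9
[KGQ]:[EAG] = 5:-8/9 = -45/8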